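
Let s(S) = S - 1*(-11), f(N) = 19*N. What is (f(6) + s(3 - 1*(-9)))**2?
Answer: 18769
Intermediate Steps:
s(S) = 11 + S (s(S) = S + 11 = 11 + S)
(f(6) + s(3 - 1*(-9)))**2 = (19*6 + (11 + (3 - 1*(-9))))**2 = (114 + (11 + (3 + 9)))**2 = (114 + (11 + 12))**2 = (114 + 23)**2 = 137**2 = 18769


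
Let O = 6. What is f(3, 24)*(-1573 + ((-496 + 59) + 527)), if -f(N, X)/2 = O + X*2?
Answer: 160164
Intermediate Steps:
f(N, X) = -12 - 4*X (f(N, X) = -2*(6 + X*2) = -2*(6 + 2*X) = -12 - 4*X)
f(3, 24)*(-1573 + ((-496 + 59) + 527)) = (-12 - 4*24)*(-1573 + ((-496 + 59) + 527)) = (-12 - 96)*(-1573 + (-437 + 527)) = -108*(-1573 + 90) = -108*(-1483) = 160164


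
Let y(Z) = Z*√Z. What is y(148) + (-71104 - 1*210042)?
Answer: -281146 + 296*√37 ≈ -2.7935e+5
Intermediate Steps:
y(Z) = Z^(3/2)
y(148) + (-71104 - 1*210042) = 148^(3/2) + (-71104 - 1*210042) = 296*√37 + (-71104 - 210042) = 296*√37 - 281146 = -281146 + 296*√37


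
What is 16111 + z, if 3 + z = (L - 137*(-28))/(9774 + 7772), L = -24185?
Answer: 282610619/17546 ≈ 16107.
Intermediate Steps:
z = -72987/17546 (z = -3 + (-24185 - 137*(-28))/(9774 + 7772) = -3 + (-24185 + 3836)/17546 = -3 - 20349*1/17546 = -3 - 20349/17546 = -72987/17546 ≈ -4.1598)
16111 + z = 16111 - 72987/17546 = 282610619/17546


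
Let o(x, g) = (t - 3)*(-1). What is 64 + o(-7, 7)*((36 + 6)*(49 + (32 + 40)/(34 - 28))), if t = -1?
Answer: 10312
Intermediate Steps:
o(x, g) = 4 (o(x, g) = (-1 - 3)*(-1) = -4*(-1) = 4)
64 + o(-7, 7)*((36 + 6)*(49 + (32 + 40)/(34 - 28))) = 64 + 4*((36 + 6)*(49 + (32 + 40)/(34 - 28))) = 64 + 4*(42*(49 + 72/6)) = 64 + 4*(42*(49 + 72*(⅙))) = 64 + 4*(42*(49 + 12)) = 64 + 4*(42*61) = 64 + 4*2562 = 64 + 10248 = 10312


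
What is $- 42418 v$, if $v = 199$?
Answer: $-8441182$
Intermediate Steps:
$- 42418 v = \left(-42418\right) 199 = -8441182$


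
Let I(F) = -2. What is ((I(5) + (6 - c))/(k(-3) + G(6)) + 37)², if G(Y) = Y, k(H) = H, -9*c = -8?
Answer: 1054729/729 ≈ 1446.8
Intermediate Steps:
c = 8/9 (c = -⅑*(-8) = 8/9 ≈ 0.88889)
((I(5) + (6 - c))/(k(-3) + G(6)) + 37)² = ((-2 + (6 - 1*8/9))/(-3 + 6) + 37)² = ((-2 + (6 - 8/9))/3 + 37)² = ((-2 + 46/9)*(⅓) + 37)² = ((28/9)*(⅓) + 37)² = (28/27 + 37)² = (1027/27)² = 1054729/729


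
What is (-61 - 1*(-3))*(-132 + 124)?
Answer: 464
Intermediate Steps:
(-61 - 1*(-3))*(-132 + 124) = (-61 + 3)*(-8) = -58*(-8) = 464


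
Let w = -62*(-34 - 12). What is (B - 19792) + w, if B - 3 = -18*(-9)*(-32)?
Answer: -22121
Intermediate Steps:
w = 2852 (w = -62*(-46) = 2852)
B = -5181 (B = 3 - 18*(-9)*(-32) = 3 + 162*(-32) = 3 - 5184 = -5181)
(B - 19792) + w = (-5181 - 19792) + 2852 = -24973 + 2852 = -22121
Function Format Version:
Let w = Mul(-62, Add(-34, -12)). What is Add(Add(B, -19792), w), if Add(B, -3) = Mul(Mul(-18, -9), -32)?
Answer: -22121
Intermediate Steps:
w = 2852 (w = Mul(-62, -46) = 2852)
B = -5181 (B = Add(3, Mul(Mul(-18, -9), -32)) = Add(3, Mul(162, -32)) = Add(3, -5184) = -5181)
Add(Add(B, -19792), w) = Add(Add(-5181, -19792), 2852) = Add(-24973, 2852) = -22121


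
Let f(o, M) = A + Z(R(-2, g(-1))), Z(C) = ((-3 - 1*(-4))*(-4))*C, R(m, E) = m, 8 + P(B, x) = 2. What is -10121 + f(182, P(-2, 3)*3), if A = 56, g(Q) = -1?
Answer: -10057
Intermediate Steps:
P(B, x) = -6 (P(B, x) = -8 + 2 = -6)
Z(C) = -4*C (Z(C) = ((-3 + 4)*(-4))*C = (1*(-4))*C = -4*C)
f(o, M) = 64 (f(o, M) = 56 - 4*(-2) = 56 + 8 = 64)
-10121 + f(182, P(-2, 3)*3) = -10121 + 64 = -10057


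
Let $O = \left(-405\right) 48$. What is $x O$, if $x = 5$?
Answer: $-97200$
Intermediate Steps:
$O = -19440$
$x O = 5 \left(-19440\right) = -97200$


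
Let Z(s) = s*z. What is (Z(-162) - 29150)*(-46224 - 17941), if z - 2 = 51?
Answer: 2421330440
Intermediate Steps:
z = 53 (z = 2 + 51 = 53)
Z(s) = 53*s (Z(s) = s*53 = 53*s)
(Z(-162) - 29150)*(-46224 - 17941) = (53*(-162) - 29150)*(-46224 - 17941) = (-8586 - 29150)*(-64165) = -37736*(-64165) = 2421330440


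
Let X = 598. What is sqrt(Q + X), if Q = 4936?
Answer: sqrt(5534) ≈ 74.391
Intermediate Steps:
sqrt(Q + X) = sqrt(4936 + 598) = sqrt(5534)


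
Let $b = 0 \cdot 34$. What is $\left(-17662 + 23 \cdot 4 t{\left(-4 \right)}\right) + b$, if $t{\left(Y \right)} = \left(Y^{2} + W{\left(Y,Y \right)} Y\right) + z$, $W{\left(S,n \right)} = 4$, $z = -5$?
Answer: $-18122$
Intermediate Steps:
$t{\left(Y \right)} = -5 + Y^{2} + 4 Y$ ($t{\left(Y \right)} = \left(Y^{2} + 4 Y\right) - 5 = -5 + Y^{2} + 4 Y$)
$b = 0$
$\left(-17662 + 23 \cdot 4 t{\left(-4 \right)}\right) + b = \left(-17662 + 23 \cdot 4 \left(-5 + \left(-4\right)^{2} + 4 \left(-4\right)\right)\right) + 0 = \left(-17662 + 92 \left(-5 + 16 - 16\right)\right) + 0 = \left(-17662 + 92 \left(-5\right)\right) + 0 = \left(-17662 - 460\right) + 0 = -18122 + 0 = -18122$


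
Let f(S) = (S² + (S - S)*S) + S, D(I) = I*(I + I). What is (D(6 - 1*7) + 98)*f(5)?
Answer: 3000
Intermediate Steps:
D(I) = 2*I² (D(I) = I*(2*I) = 2*I²)
f(S) = S + S² (f(S) = (S² + 0*S) + S = (S² + 0) + S = S² + S = S + S²)
(D(6 - 1*7) + 98)*f(5) = (2*(6 - 1*7)² + 98)*(5*(1 + 5)) = (2*(6 - 7)² + 98)*(5*6) = (2*(-1)² + 98)*30 = (2*1 + 98)*30 = (2 + 98)*30 = 100*30 = 3000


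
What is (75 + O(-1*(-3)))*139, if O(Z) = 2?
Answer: 10703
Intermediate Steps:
(75 + O(-1*(-3)))*139 = (75 + 2)*139 = 77*139 = 10703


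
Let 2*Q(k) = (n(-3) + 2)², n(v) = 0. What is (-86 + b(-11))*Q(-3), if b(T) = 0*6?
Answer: -172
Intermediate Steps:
b(T) = 0
Q(k) = 2 (Q(k) = (0 + 2)²/2 = (½)*2² = (½)*4 = 2)
(-86 + b(-11))*Q(-3) = (-86 + 0)*2 = -86*2 = -172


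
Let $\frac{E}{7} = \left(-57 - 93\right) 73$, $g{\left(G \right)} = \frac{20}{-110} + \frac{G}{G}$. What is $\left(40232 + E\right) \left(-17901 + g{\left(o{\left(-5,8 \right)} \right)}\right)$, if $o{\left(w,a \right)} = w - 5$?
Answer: $\frac{7170777036}{11} \approx 6.5189 \cdot 10^{8}$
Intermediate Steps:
$o{\left(w,a \right)} = -5 + w$
$g{\left(G \right)} = \frac{9}{11}$ ($g{\left(G \right)} = 20 \left(- \frac{1}{110}\right) + 1 = - \frac{2}{11} + 1 = \frac{9}{11}$)
$E = -76650$ ($E = 7 \left(-57 - 93\right) 73 = 7 \left(\left(-150\right) 73\right) = 7 \left(-10950\right) = -76650$)
$\left(40232 + E\right) \left(-17901 + g{\left(o{\left(-5,8 \right)} \right)}\right) = \left(40232 - 76650\right) \left(-17901 + \frac{9}{11}\right) = \left(-36418\right) \left(- \frac{196902}{11}\right) = \frac{7170777036}{11}$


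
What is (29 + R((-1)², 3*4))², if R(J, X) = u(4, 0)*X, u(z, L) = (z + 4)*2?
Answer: 48841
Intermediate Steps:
u(z, L) = 8 + 2*z (u(z, L) = (4 + z)*2 = 8 + 2*z)
R(J, X) = 16*X (R(J, X) = (8 + 2*4)*X = (8 + 8)*X = 16*X)
(29 + R((-1)², 3*4))² = (29 + 16*(3*4))² = (29 + 16*12)² = (29 + 192)² = 221² = 48841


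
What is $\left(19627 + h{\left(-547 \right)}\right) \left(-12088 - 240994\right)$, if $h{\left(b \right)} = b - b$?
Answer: $-4967240414$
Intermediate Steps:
$h{\left(b \right)} = 0$
$\left(19627 + h{\left(-547 \right)}\right) \left(-12088 - 240994\right) = \left(19627 + 0\right) \left(-12088 - 240994\right) = 19627 \left(-253082\right) = -4967240414$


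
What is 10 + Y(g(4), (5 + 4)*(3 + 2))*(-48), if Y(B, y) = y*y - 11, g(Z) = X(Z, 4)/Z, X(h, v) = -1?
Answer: -96662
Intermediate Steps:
g(Z) = -1/Z
Y(B, y) = -11 + y² (Y(B, y) = y² - 11 = -11 + y²)
10 + Y(g(4), (5 + 4)*(3 + 2))*(-48) = 10 + (-11 + ((5 + 4)*(3 + 2))²)*(-48) = 10 + (-11 + (9*5)²)*(-48) = 10 + (-11 + 45²)*(-48) = 10 + (-11 + 2025)*(-48) = 10 + 2014*(-48) = 10 - 96672 = -96662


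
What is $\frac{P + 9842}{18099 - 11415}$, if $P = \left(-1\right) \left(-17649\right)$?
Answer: $\frac{27491}{6684} \approx 4.113$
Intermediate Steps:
$P = 17649$
$\frac{P + 9842}{18099 - 11415} = \frac{17649 + 9842}{18099 - 11415} = \frac{27491}{6684}$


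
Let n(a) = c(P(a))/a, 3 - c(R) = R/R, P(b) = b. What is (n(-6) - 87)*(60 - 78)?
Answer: 1572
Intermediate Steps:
c(R) = 2 (c(R) = 3 - R/R = 3 - 1*1 = 3 - 1 = 2)
n(a) = 2/a
(n(-6) - 87)*(60 - 78) = (2/(-6) - 87)*(60 - 78) = (2*(-⅙) - 87)*(-18) = (-⅓ - 87)*(-18) = -262/3*(-18) = 1572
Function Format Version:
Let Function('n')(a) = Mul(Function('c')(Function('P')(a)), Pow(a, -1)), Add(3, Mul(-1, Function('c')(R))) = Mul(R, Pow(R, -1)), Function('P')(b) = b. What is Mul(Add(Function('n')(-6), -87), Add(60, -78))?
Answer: 1572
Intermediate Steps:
Function('c')(R) = 2 (Function('c')(R) = Add(3, Mul(-1, Mul(R, Pow(R, -1)))) = Add(3, Mul(-1, 1)) = Add(3, -1) = 2)
Function('n')(a) = Mul(2, Pow(a, -1))
Mul(Add(Function('n')(-6), -87), Add(60, -78)) = Mul(Add(Mul(2, Pow(-6, -1)), -87), Add(60, -78)) = Mul(Add(Mul(2, Rational(-1, 6)), -87), -18) = Mul(Add(Rational(-1, 3), -87), -18) = Mul(Rational(-262, 3), -18) = 1572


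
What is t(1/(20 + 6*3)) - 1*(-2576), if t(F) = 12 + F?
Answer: 98345/38 ≈ 2588.0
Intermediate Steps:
t(1/(20 + 6*3)) - 1*(-2576) = (12 + 1/(20 + 6*3)) - 1*(-2576) = (12 + 1/(20 + 18)) + 2576 = (12 + 1/38) + 2576 = 457/38 + 2576 = 98345/38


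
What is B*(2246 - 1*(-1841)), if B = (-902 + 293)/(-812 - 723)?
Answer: 2488983/1535 ≈ 1621.5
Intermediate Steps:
B = 609/1535 (B = -609/(-1535) = -609*(-1/1535) = 609/1535 ≈ 0.39674)
B*(2246 - 1*(-1841)) = 609*(2246 - 1*(-1841))/1535 = 609*(2246 + 1841)/1535 = (609/1535)*4087 = 2488983/1535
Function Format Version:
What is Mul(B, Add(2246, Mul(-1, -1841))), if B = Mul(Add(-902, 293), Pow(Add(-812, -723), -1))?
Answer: Rational(2488983, 1535) ≈ 1621.5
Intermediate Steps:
B = Rational(609, 1535) (B = Mul(-609, Pow(-1535, -1)) = Mul(-609, Rational(-1, 1535)) = Rational(609, 1535) ≈ 0.39674)
Mul(B, Add(2246, Mul(-1, -1841))) = Mul(Rational(609, 1535), Add(2246, Mul(-1, -1841))) = Mul(Rational(609, 1535), Add(2246, 1841)) = Mul(Rational(609, 1535), 4087) = Rational(2488983, 1535)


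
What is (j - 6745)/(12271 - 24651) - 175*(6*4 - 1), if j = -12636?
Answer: -49810119/12380 ≈ -4023.4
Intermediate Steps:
(j - 6745)/(12271 - 24651) - 175*(6*4 - 1) = (-12636 - 6745)/(12271 - 24651) - 175*(6*4 - 1) = -19381/(-12380) - 175*(24 - 1) = -19381*(-1/12380) - 175*23 = 19381/12380 - 4025 = -49810119/12380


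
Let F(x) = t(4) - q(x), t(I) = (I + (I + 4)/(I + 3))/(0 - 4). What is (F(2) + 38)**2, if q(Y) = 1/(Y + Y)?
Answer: 1042441/784 ≈ 1329.6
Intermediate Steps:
q(Y) = 1/(2*Y)
t(I) = -I/4 - (4 + I)/(4*(3 + I)) (t(I) = (I + (4 + I)/(3 + I))/(-4) = (I + (4 + I)/(3 + I))*(-1/4) = -I/4 - (4 + I)/(4*(3 + I)))
F(x) = -9/7 - 1/(2*x) (F(x) = (-1 - 1*4 - 1/4*4**2)/(3 + 4) - 1/(2*x) = (-1 - 4 - 1/4*16)/7 - 1/(2*x) = (-1 - 4 - 4)/7 - 1/(2*x) = (1/7)*(-9) - 1/(2*x) = -9/7 - 1/(2*x))
(F(2) + 38)**2 = ((1/14)*(-7 - 18*2)/2 + 38)**2 = ((1/14)*(1/2)*(-7 - 36) + 38)**2 = ((1/14)*(1/2)*(-43) + 38)**2 = (-43/28 + 38)**2 = (1021/28)**2 = 1042441/784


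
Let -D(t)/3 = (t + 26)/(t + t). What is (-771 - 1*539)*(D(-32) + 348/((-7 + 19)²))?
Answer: -134275/48 ≈ -2797.4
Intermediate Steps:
D(t) = -3*(26 + t)/(2*t) (D(t) = -3*(t + 26)/(t + t) = -3*(26 + t)/(2*t))
(-771 - 1*539)*(D(-32) + 348/((-7 + 19)²)) = (-771 - 1*539)*((-3/2 - 39/(-32)) + 348/((-7 + 19)²)) = (-771 - 539)*((-3/2 - 39*(-1/32)) + 348/(12²)) = -1310*((-3/2 + 39/32) + 348/144) = -1310*(-9/32 + 348*(1/144)) = -1310*(-9/32 + 29/12) = -1310*205/96 = -134275/48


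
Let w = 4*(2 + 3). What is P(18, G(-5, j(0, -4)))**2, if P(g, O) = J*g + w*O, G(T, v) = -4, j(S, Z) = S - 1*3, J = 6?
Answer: 784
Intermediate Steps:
w = 20 (w = 4*5 = 20)
j(S, Z) = -3 + S (j(S, Z) = S - 3 = -3 + S)
P(g, O) = 6*g + 20*O
P(18, G(-5, j(0, -4)))**2 = (6*18 + 20*(-4))**2 = (108 - 80)**2 = 28**2 = 784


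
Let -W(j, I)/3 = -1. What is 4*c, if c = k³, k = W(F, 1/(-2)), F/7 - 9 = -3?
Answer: 108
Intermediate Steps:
F = 42 (F = 63 + 7*(-3) = 63 - 21 = 42)
W(j, I) = 3 (W(j, I) = -3*(-1) = 3)
k = 3
c = 27 (c = 3³ = 27)
4*c = 4*27 = 108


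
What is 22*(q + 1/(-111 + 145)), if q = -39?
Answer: -14575/17 ≈ -857.35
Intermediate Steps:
22*(q + 1/(-111 + 145)) = 22*(-39 + 1/(-111 + 145)) = 22*(-39 + 1/34) = 22*(-1325/34) = -14575/17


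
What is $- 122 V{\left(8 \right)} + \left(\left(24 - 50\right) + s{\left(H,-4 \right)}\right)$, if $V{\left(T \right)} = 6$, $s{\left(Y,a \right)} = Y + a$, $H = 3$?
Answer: $-759$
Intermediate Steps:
$- 122 V{\left(8 \right)} + \left(\left(24 - 50\right) + s{\left(H,-4 \right)}\right) = \left(-122\right) 6 + \left(\left(24 - 50\right) + \left(3 - 4\right)\right) = -732 - 27 = -759$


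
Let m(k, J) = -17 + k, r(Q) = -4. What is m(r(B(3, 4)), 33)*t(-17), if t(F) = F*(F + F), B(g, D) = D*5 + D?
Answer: -12138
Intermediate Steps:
B(g, D) = 6*D (B(g, D) = 5*D + D = 6*D)
t(F) = 2*F**2 (t(F) = F*(2*F) = 2*F**2)
m(r(B(3, 4)), 33)*t(-17) = (-17 - 4)*(2*(-17)**2) = -42*289 = -21*578 = -12138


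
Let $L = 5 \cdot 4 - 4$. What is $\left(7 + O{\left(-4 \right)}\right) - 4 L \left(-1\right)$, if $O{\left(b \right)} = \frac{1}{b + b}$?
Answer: $440$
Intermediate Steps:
$L = 16$ ($L = 20 - 4 = 16$)
$O{\left(b \right)} = \frac{1}{2 b}$
$\left(7 + O{\left(-4 \right)}\right) - 4 L \left(-1\right) = \left(7 + \frac{1}{2 \left(-4\right)}\right) \left(-4\right) 16 \left(-1\right) = \left(7 + \frac{1}{2} \left(- \frac{1}{4}\right)\right) \left(\left(-64\right) \left(-1\right)\right) = \left(7 - \frac{1}{8}\right) 64 = \frac{55}{8} \cdot 64 = 440$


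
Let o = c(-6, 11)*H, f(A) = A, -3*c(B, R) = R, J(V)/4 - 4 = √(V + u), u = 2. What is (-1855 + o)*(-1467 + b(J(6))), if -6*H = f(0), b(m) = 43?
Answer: 2641520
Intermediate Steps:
J(V) = 16 + 4*√(2 + V) (J(V) = 16 + 4*√(V + 2) = 16 + 4*√(2 + V))
c(B, R) = -R/3
H = 0 (H = -⅙*0 = 0)
o = 0 (o = -⅓*11*0 = -11/3*0 = 0)
(-1855 + o)*(-1467 + b(J(6))) = (-1855 + 0)*(-1467 + 43) = -1855*(-1424) = 2641520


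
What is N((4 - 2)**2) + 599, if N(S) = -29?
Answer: 570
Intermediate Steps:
N((4 - 2)**2) + 599 = -29 + 599 = 570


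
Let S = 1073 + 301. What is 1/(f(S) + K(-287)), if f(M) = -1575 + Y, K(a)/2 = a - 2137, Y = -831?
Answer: -1/7254 ≈ -0.00013786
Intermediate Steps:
K(a) = -4274 + 2*a (K(a) = 2*(a - 2137) = 2*(-2137 + a) = -4274 + 2*a)
S = 1374
f(M) = -2406 (f(M) = -1575 - 831 = -2406)
1/(f(S) + K(-287)) = 1/(-2406 + (-4274 + 2*(-287))) = 1/(-2406 + (-4274 - 574)) = 1/(-2406 - 4848) = 1/(-7254) = -1/7254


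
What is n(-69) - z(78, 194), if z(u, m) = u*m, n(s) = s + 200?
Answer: -15001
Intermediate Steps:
n(s) = 200 + s
z(u, m) = m*u
n(-69) - z(78, 194) = (200 - 69) - 194*78 = 131 - 1*15132 = 131 - 15132 = -15001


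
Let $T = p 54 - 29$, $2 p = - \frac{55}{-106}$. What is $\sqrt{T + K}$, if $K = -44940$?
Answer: $\frac{i \sqrt{505114274}}{106} \approx 212.03 i$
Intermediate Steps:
$p = \frac{55}{212}$ ($p = \frac{\left(-55\right) \frac{1}{-106}}{2} = \frac{\left(-55\right) \left(- \frac{1}{106}\right)}{2} = \frac{1}{2} \cdot \frac{55}{106} = \frac{55}{212} \approx 0.25943$)
$T = - \frac{1589}{106}$ ($T = \frac{55}{212} \cdot 54 - 29 = \frac{1485}{106} - 29 = - \frac{1589}{106} \approx -14.991$)
$\sqrt{T + K} = \sqrt{- \frac{1589}{106} - 44940} = \sqrt{- \frac{4765229}{106}} = \frac{i \sqrt{505114274}}{106}$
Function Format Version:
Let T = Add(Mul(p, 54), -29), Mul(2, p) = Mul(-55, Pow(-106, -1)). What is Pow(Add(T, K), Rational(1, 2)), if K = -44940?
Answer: Mul(Rational(1, 106), I, Pow(505114274, Rational(1, 2))) ≈ Mul(212.03, I)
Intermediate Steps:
p = Rational(55, 212) (p = Mul(Rational(1, 2), Mul(-55, Pow(-106, -1))) = Mul(Rational(1, 2), Mul(-55, Rational(-1, 106))) = Mul(Rational(1, 2), Rational(55, 106)) = Rational(55, 212) ≈ 0.25943)
T = Rational(-1589, 106) (T = Add(Mul(Rational(55, 212), 54), -29) = Add(Rational(1485, 106), -29) = Rational(-1589, 106) ≈ -14.991)
Pow(Add(T, K), Rational(1, 2)) = Pow(Add(Rational(-1589, 106), -44940), Rational(1, 2)) = Pow(Rational(-4765229, 106), Rational(1, 2)) = Mul(Rational(1, 106), I, Pow(505114274, Rational(1, 2)))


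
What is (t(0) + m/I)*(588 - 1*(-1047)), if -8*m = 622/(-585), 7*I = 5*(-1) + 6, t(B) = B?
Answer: 237293/156 ≈ 1521.1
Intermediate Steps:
I = ⅐ (I = (5*(-1) + 6)/7 = (-5 + 6)/7 = (⅐)*1 = ⅐ ≈ 0.14286)
m = 311/2340 (m = -311/(4*(-585)) = -311*(-1)/(4*585) = -⅛*(-622/585) = 311/2340 ≈ 0.13291)
(t(0) + m/I)*(588 - 1*(-1047)) = (0 + 311/(2340*(⅐)))*(588 - 1*(-1047)) = (0 + (311/2340)*7)*(588 + 1047) = (0 + 2177/2340)*1635 = (2177/2340)*1635 = 237293/156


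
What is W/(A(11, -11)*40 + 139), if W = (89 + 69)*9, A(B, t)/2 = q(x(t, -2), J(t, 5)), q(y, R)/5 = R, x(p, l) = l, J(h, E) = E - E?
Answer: 1422/139 ≈ 10.230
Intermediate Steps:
J(h, E) = 0
q(y, R) = 5*R
A(B, t) = 0 (A(B, t) = 2*(5*0) = 2*0 = 0)
W = 1422 (W = 158*9 = 1422)
W/(A(11, -11)*40 + 139) = 1422/(0*40 + 139) = 1422/(0 + 139) = 1422/139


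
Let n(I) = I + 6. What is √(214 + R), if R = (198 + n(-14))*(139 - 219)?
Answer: I*√14986 ≈ 122.42*I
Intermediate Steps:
n(I) = 6 + I
R = -15200 (R = (198 + (6 - 14))*(139 - 219) = (198 - 8)*(-80) = 190*(-80) = -15200)
√(214 + R) = √(214 - 15200) = √(-14986) = I*√14986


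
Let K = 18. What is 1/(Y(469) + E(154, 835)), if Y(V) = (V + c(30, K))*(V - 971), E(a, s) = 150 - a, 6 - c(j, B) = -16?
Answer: -1/246486 ≈ -4.0570e-6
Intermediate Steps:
c(j, B) = 22 (c(j, B) = 6 - 1*(-16) = 6 + 16 = 22)
Y(V) = (-971 + V)*(22 + V) (Y(V) = (V + 22)*(V - 971) = (22 + V)*(-971 + V) = (-971 + V)*(22 + V))
1/(Y(469) + E(154, 835)) = 1/((-21362 + 469**2 - 949*469) + (150 - 1*154)) = 1/((-21362 + 219961 - 445081) + (150 - 154)) = 1/(-246482 - 4) = 1/(-246486) = -1/246486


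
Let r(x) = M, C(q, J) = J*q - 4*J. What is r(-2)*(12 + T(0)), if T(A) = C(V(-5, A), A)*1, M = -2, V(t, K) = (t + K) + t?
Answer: -24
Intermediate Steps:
V(t, K) = K + 2*t (V(t, K) = (K + t) + t = K + 2*t)
C(q, J) = -4*J + J*q
r(x) = -2
T(A) = A*(-14 + A) (T(A) = (A*(-4 + (A + 2*(-5))))*1 = (A*(-4 + (A - 10)))*1 = (A*(-4 + (-10 + A)))*1 = (A*(-14 + A))*1 = A*(-14 + A))
r(-2)*(12 + T(0)) = -2*(12 + 0*(-14 + 0)) = -2*(12 + 0*(-14)) = -2*(12 + 0) = -2*12 = -24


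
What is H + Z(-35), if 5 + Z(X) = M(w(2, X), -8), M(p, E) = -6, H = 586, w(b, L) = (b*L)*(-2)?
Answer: 575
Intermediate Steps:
w(b, L) = -2*L*b (w(b, L) = (L*b)*(-2) = -2*L*b)
Z(X) = -11 (Z(X) = -5 - 6 = -11)
H + Z(-35) = 586 - 11 = 575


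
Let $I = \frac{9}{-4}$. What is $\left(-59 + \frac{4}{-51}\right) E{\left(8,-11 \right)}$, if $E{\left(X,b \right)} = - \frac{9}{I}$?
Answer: $- \frac{12052}{51} \approx -236.31$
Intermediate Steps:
$I = - \frac{9}{4}$ ($I = 9 \left(- \frac{1}{4}\right) = - \frac{9}{4} \approx -2.25$)
$E{\left(X,b \right)} = 4$ ($E{\left(X,b \right)} = - \frac{9}{- \frac{9}{4}} = \left(-9\right) \left(- \frac{4}{9}\right) = 4$)
$\left(-59 + \frac{4}{-51}\right) E{\left(8,-11 \right)} = \left(-59 + \frac{4}{-51}\right) 4 = \left(-59 + 4 \left(- \frac{1}{51}\right)\right) 4 = \left(-59 - \frac{4}{51}\right) 4 = \left(- \frac{3013}{51}\right) 4 = - \frac{12052}{51}$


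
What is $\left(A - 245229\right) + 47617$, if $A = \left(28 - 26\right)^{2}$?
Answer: $-197608$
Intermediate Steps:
$A = 4$ ($A = 2^{2} = 4$)
$\left(A - 245229\right) + 47617 = \left(4 - 245229\right) + 47617 = -245225 + 47617 = -197608$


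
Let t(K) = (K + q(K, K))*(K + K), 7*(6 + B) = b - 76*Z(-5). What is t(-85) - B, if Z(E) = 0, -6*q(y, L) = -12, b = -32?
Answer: 98844/7 ≈ 14121.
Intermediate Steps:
q(y, L) = 2 (q(y, L) = -1/6*(-12) = 2)
B = -74/7 (B = -6 + (-32 - 76*0)/7 = -6 + (-32 + 0)/7 = -6 + (1/7)*(-32) = -6 - 32/7 = -74/7 ≈ -10.571)
t(K) = 2*K*(2 + K) (t(K) = (K + 2)*(K + K) = (2 + K)*(2*K) = 2*K*(2 + K))
t(-85) - B = 2*(-85)*(2 - 85) - 1*(-74/7) = 2*(-85)*(-83) + 74/7 = 14110 + 74/7 = 98844/7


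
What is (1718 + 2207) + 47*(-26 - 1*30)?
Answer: 1293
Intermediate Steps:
(1718 + 2207) + 47*(-26 - 1*30) = 3925 + 47*(-26 - 30) = 3925 + 47*(-56) = 3925 - 2632 = 1293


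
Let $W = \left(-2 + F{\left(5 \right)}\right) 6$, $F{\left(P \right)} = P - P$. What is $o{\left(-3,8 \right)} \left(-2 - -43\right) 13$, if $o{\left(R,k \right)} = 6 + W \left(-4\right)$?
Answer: $28782$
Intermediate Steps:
$F{\left(P \right)} = 0$
$W = -12$ ($W = \left(-2 + 0\right) 6 = \left(-2\right) 6 = -12$)
$o{\left(R,k \right)} = 54$ ($o{\left(R,k \right)} = 6 - -48 = 6 + 48 = 54$)
$o{\left(-3,8 \right)} \left(-2 - -43\right) 13 = 54 \left(-2 - -43\right) 13 = 54 \left(-2 + 43\right) 13 = 54 \cdot 41 \cdot 13 = 2214 \cdot 13 = 28782$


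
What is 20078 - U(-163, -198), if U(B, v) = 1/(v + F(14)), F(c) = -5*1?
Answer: 4075835/203 ≈ 20078.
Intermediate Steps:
F(c) = -5
U(B, v) = 1/(-5 + v) (U(B, v) = 1/(v - 5) = 1/(-5 + v))
20078 - U(-163, -198) = 20078 - 1/(-5 - 198) = 20078 - 1/(-203) = 20078 - 1*(-1/203) = 20078 + 1/203 = 4075835/203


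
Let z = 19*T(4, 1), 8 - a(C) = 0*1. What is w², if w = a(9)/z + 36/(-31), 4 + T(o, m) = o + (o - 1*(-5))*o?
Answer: 37136836/28100601 ≈ 1.3216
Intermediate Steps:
T(o, m) = -4 + o + o*(5 + o) (T(o, m) = -4 + (o + (o - 1*(-5))*o) = -4 + (o + (o + 5)*o) = -4 + (o + (5 + o)*o) = -4 + (o + o*(5 + o)) = -4 + o + o*(5 + o))
a(C) = 8 (a(C) = 8 - 0 = 8 - 1*0 = 8 + 0 = 8)
z = 684 (z = 19*(-4 + 4² + 6*4) = 19*(-4 + 16 + 24) = 19*36 = 684)
w = -6094/5301 (w = 8/684 + 36/(-31) = 8*(1/684) + 36*(-1/31) = 2/171 - 36/31 = -6094/5301 ≈ -1.1496)
w² = (-6094/5301)² = 37136836/28100601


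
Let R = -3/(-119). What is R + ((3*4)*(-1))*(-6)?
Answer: 8571/119 ≈ 72.025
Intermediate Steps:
R = 3/119 (R = -3*(-1/119) = 3/119 ≈ 0.025210)
R + ((3*4)*(-1))*(-6) = 3/119 + ((3*4)*(-1))*(-6) = 3/119 + (12*(-1))*(-6) = 3/119 - 12*(-6) = 3/119 + 72 = 8571/119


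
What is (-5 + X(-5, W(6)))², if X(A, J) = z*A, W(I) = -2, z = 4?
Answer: 625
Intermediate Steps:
X(A, J) = 4*A
(-5 + X(-5, W(6)))² = (-5 + 4*(-5))² = (-5 - 20)² = (-25)² = 625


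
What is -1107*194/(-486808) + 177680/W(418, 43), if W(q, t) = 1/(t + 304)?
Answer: 15007063991219/243404 ≈ 6.1655e+7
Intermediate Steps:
W(q, t) = 1/(304 + t)
-1107*194/(-486808) + 177680/W(418, 43) = -1107*194/(-486808) + 177680/(1/(304 + 43)) = -214758*(-1/486808) + 177680/(1/347) = 107379/243404 + 177680/(1/347) = 107379/243404 + 177680*347 = 107379/243404 + 61654960 = 15007063991219/243404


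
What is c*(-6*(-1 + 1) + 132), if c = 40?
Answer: 5280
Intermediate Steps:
c*(-6*(-1 + 1) + 132) = 40*(-6*(-1 + 1) + 132) = 40*(-6*0 + 132) = 40*(0 + 132) = 40*132 = 5280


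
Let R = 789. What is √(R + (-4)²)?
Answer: √805 ≈ 28.373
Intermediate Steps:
√(R + (-4)²) = √(789 + (-4)²) = √(789 + 16) = √805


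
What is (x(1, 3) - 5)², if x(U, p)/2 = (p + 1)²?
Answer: 729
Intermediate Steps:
x(U, p) = 2*(1 + p)² (x(U, p) = 2*(p + 1)² = 2*(1 + p)²)
(x(1, 3) - 5)² = (2*(1 + 3)² - 5)² = (2*4² - 5)² = (2*16 - 5)² = (32 - 5)² = 27² = 729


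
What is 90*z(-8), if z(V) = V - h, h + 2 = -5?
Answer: -90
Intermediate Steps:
h = -7 (h = -2 - 5 = -7)
z(V) = 7 + V (z(V) = V - 1*(-7) = V + 7 = 7 + V)
90*z(-8) = 90*(7 - 8) = 90*(-1) = -90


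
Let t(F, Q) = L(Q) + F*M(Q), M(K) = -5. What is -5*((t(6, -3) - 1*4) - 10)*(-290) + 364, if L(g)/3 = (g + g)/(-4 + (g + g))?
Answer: -60826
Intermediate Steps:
L(g) = 6*g/(-4 + 2*g) (L(g) = 3*((g + g)/(-4 + (g + g))) = 3*((2*g)/(-4 + 2*g)) = 3*(2*g/(-4 + 2*g)) = 6*g/(-4 + 2*g))
t(F, Q) = -5*F + 3*Q/(-2 + Q) (t(F, Q) = 3*Q/(-2 + Q) + F*(-5) = 3*Q/(-2 + Q) - 5*F = -5*F + 3*Q/(-2 + Q))
-5*((t(6, -3) - 1*4) - 10)*(-290) + 364 = -5*(((3*(-3) - 5*6*(-2 - 3))/(-2 - 3) - 1*4) - 10)*(-290) + 364 = -5*(((-9 - 5*6*(-5))/(-5) - 4) - 10)*(-290) + 364 = -5*((-(-9 + 150)/5 - 4) - 10)*(-290) + 364 = -5*((-⅕*141 - 4) - 10)*(-290) + 364 = -5*((-141/5 - 4) - 10)*(-290) + 364 = -5*(-161/5 - 10)*(-290) + 364 = -5*(-211/5)*(-290) + 364 = 211*(-290) + 364 = -61190 + 364 = -60826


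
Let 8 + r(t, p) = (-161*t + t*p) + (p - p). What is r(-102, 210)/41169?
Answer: -5006/41169 ≈ -0.12160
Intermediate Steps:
r(t, p) = -8 - 161*t + p*t (r(t, p) = -8 + ((-161*t + t*p) + (p - p)) = -8 + ((-161*t + p*t) + 0) = -8 + (-161*t + p*t) = -8 - 161*t + p*t)
r(-102, 210)/41169 = (-8 - 161*(-102) + 210*(-102))/41169 = (-8 + 16422 - 21420)*(1/41169) = -5006*1/41169 = -5006/41169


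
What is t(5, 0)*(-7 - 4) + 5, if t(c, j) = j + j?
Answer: 5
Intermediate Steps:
t(c, j) = 2*j
t(5, 0)*(-7 - 4) + 5 = (2*0)*(-7 - 4) + 5 = 0*(-11) + 5 = 0 + 5 = 5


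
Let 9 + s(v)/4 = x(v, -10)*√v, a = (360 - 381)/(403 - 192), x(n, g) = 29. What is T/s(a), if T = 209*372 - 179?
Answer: -49101177/46336 - 2249501*I*√4431/139008 ≈ -1059.7 - 1077.2*I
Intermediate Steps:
a = -21/211 ≈ -0.099526
T = 77569 (T = 77748 - 179 = 77569)
s(v) = -36 + 116*√v (s(v) = -36 + 4*(29*√v) = -36 + 116*√v)
T/s(a) = 77569/(-36 + 116*√(-21/211)) = 77569/(-36 + 116*(I*√4431/211)) = 77569/(-36 + 116*I*√4431/211)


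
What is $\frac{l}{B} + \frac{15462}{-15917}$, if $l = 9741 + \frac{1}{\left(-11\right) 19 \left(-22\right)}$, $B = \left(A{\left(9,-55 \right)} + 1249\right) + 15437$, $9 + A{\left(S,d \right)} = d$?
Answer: $- \frac{42620058959}{110591252332} \approx -0.38538$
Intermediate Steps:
$A{\left(S,d \right)} = -9 + d$
$B = 16622$ ($B = \left(\left(-9 - 55\right) + 1249\right) + 15437 = \left(-64 + 1249\right) + 15437 = 1185 + 15437 = 16622$)
$l = \frac{44789119}{4598}$ ($l = 9741 + \frac{1}{\left(-209\right) \left(-22\right)} = 9741 + \frac{1}{4598} = \frac{44789119}{4598} \approx 9741.0$)
$\frac{l}{B} + \frac{15462}{-15917} = \frac{44789119}{4598 \cdot 16622} + \frac{15462}{-15917} = \frac{44789119}{4598} \cdot \frac{1}{16622} + 15462 \left(- \frac{1}{15917}\right) = \frac{44789119}{76427956} - \frac{15462}{15917} = - \frac{42620058959}{110591252332}$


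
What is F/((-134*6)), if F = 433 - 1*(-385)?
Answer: -409/402 ≈ -1.0174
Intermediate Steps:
F = 818 (F = 433 + 385 = 818)
F/((-134*6)) = 818/((-134*6)) = 818/(-804) = 818*(-1/804) = -409/402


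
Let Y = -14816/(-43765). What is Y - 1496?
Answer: -65457624/43765 ≈ -1495.7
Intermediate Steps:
Y = 14816/43765 (Y = -14816*(-1/43765) = 14816/43765 ≈ 0.33854)
Y - 1496 = 14816/43765 - 1496 = -65457624/43765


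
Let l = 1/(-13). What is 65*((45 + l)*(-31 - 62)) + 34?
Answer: -271526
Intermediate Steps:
l = -1/13 ≈ -0.076923
65*((45 + l)*(-31 - 62)) + 34 = 65*((45 - 1/13)*(-31 - 62)) + 34 = 65*((584/13)*(-93)) + 34 = 65*(-54312/13) + 34 = -271560 + 34 = -271526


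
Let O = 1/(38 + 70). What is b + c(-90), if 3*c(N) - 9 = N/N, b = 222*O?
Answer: 97/18 ≈ 5.3889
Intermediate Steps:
O = 1/108 ≈ 0.0092593
b = 37/18 (b = 222*(1/108) = 37/18 ≈ 2.0556)
c(N) = 10/3 (c(N) = 3 + (N/N)/3 = 3 + (1/3)*1 = 3 + 1/3 = 10/3)
b + c(-90) = 37/18 + 10/3 = 97/18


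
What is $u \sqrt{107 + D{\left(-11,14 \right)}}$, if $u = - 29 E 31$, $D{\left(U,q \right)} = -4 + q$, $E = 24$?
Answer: $- 64728 \sqrt{13} \approx -2.3338 \cdot 10^{5}$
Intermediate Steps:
$u = -21576$ ($u = \left(-29\right) 24 \cdot 31 = \left(-696\right) 31 = -21576$)
$u \sqrt{107 + D{\left(-11,14 \right)}} = - 21576 \sqrt{107 + \left(-4 + 14\right)} = - 21576 \sqrt{107 + 10} = - 21576 \sqrt{117} = - 21576 \cdot 3 \sqrt{13} = - 64728 \sqrt{13}$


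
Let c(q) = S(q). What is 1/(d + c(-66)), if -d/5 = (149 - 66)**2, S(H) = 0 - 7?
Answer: -1/34452 ≈ -2.9026e-5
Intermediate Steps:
S(H) = -7
c(q) = -7
d = -34445 (d = -5*(149 - 66)**2 = -5*83**2 = -5*6889 = -34445)
1/(d + c(-66)) = 1/(-34445 - 7) = 1/(-34452) = -1/34452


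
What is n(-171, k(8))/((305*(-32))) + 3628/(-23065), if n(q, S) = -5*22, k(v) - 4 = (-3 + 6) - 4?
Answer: -3287213/22511440 ≈ -0.14602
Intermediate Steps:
k(v) = 3 (k(v) = 4 + ((-3 + 6) - 4) = 4 + (3 - 4) = 4 - 1 = 3)
n(q, S) = -110
n(-171, k(8))/((305*(-32))) + 3628/(-23065) = -110/(305*(-32)) + 3628/(-23065) = -110/(-9760) + 3628*(-1/23065) = -110*(-1/9760) - 3628/23065 = 11/976 - 3628/23065 = -3287213/22511440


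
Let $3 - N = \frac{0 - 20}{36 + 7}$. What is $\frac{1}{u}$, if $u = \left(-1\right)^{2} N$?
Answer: $\frac{43}{149} \approx 0.28859$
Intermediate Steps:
$N = \frac{149}{43}$ ($N = 3 - \frac{0 - 20}{36 + 7} = 3 - - \frac{20}{43} = 3 + \frac{20}{43} = \frac{149}{43} \approx 3.4651$)
$u = \frac{149}{43}$ ($u = \left(-1\right)^{2} \cdot \frac{149}{43} = 1 \cdot \frac{149}{43} = \frac{149}{43} \approx 3.4651$)
$\frac{1}{u} = \frac{1}{\frac{149}{43}} = \frac{43}{149}$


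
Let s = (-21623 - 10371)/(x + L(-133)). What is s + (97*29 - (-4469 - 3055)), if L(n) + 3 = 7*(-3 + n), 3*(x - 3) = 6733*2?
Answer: 54789794/5305 ≈ 10328.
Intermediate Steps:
x = 13475/3 (x = 3 + (6733*2)/3 = 3 + (⅓)*13466 = 3 + 13466/3 = 13475/3 ≈ 4491.7)
L(n) = -24 + 7*n (L(n) = -3 + 7*(-3 + n) = -3 + (-21 + 7*n) = -24 + 7*n)
s = -47991/5305 (s = (-21623 - 10371)/(13475/3 + (-24 + 7*(-133))) = -31994/(13475/3 + (-24 - 931)) = -31994/(13475/3 - 955) = -31994/10610/3 = -31994*3/10610 = -47991/5305 ≈ -9.0464)
s + (97*29 - (-4469 - 3055)) = -47991/5305 + (97*29 - (-4469 - 3055)) = -47991/5305 + (2813 - 1*(-7524)) = -47991/5305 + (2813 + 7524) = -47991/5305 + 10337 = 54789794/5305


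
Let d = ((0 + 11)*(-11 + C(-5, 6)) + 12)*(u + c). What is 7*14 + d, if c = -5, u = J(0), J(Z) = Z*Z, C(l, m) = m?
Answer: 313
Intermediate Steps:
J(Z) = Z**2
u = 0 (u = 0**2 = 0)
d = 215 (d = ((0 + 11)*(-11 + 6) + 12)*(0 - 5) = (11*(-5) + 12)*(-5) = (-55 + 12)*(-5) = -43*(-5) = 215)
7*14 + d = 7*14 + 215 = 98 + 215 = 313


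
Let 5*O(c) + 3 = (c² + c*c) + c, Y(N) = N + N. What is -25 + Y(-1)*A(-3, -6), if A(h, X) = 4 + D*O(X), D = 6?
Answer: -921/5 ≈ -184.20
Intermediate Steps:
Y(N) = 2*N
O(c) = -⅗ + c/5 + 2*c²/5 (O(c) = -⅗ + ((c² + c*c) + c)/5 = -⅗ + ((c² + c²) + c)/5 = -⅗ + (2*c² + c)/5 = -⅗ + (c + 2*c²)/5 = -⅗ + (c/5 + 2*c²/5) = -⅗ + c/5 + 2*c²/5)
A(h, X) = ⅖ + 6*X/5 + 12*X²/5 (A(h, X) = 4 + 6*(-⅗ + X/5 + 2*X²/5) = 4 + (-18/5 + 6*X/5 + 12*X²/5) = ⅖ + 6*X/5 + 12*X²/5)
-25 + Y(-1)*A(-3, -6) = -25 + (2*(-1))*(⅖ + (6/5)*(-6) + (12/5)*(-6)²) = -25 - 2*(⅖ - 36/5 + (12/5)*36) = -25 - 2*(⅖ - 36/5 + 432/5) = -25 - 2*398/5 = -25 - 796/5 = -921/5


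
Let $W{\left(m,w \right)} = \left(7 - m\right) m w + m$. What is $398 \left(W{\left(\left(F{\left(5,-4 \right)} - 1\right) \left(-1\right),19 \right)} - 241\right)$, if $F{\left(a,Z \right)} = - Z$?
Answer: $-323972$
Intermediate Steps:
$W{\left(m,w \right)} = m + m w \left(7 - m\right)$ ($W{\left(m,w \right)} = m \left(7 - m\right) w + m = m w \left(7 - m\right) + m = m + m w \left(7 - m\right)$)
$398 \left(W{\left(\left(F{\left(5,-4 \right)} - 1\right) \left(-1\right),19 \right)} - 241\right) = 398 \left(\left(\left(-1\right) \left(-4\right) - 1\right) \left(-1\right) \left(1 + 7 \cdot 19 - \left(\left(-1\right) \left(-4\right) - 1\right) \left(-1\right) 19\right) - 241\right) = 398 \left(\left(4 - 1\right) \left(-1\right) \left(1 + 133 - \left(4 - 1\right) \left(-1\right) 19\right) - 241\right) = 398 \left(3 \left(-1\right) \left(1 + 133 - 3 \left(-1\right) 19\right) - 241\right) = 398 \left(- 3 \left(1 + 133 - \left(-3\right) 19\right) - 241\right) = 398 \left(- 3 \left(1 + 133 + 57\right) - 241\right) = 398 \left(\left(-3\right) 191 - 241\right) = 398 \left(-573 - 241\right) = 398 \left(-814\right) = -323972$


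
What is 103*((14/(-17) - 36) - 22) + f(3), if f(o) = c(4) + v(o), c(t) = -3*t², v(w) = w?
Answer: -103765/17 ≈ -6103.8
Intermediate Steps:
f(o) = -48 + o (f(o) = -3*4² + o = -3*16 + o = -48 + o)
103*((14/(-17) - 36) - 22) + f(3) = 103*((14/(-17) - 36) - 22) + (-48 + 3) = 103*((14*(-1/17) - 36) - 22) - 45 = 103*((-14/17 - 36) - 22) - 45 = 103*(-626/17 - 22) - 45 = 103*(-1000/17) - 45 = -103000/17 - 45 = -103765/17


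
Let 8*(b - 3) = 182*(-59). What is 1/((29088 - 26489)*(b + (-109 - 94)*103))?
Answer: -4/231292807 ≈ -1.7294e-8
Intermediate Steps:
b = -5357/4 (b = 3 + (182*(-59))/8 = 3 + (⅛)*(-10738) = 3 - 5369/4 = -5357/4 ≈ -1339.3)
1/((29088 - 26489)*(b + (-109 - 94)*103)) = 1/((29088 - 26489)*(-5357/4 + (-109 - 94)*103)) = 1/(2599*(-5357/4 - 203*103)) = 1/(2599*(-5357/4 - 20909)) = 1/(2599*(-88993/4)) = 1/(-231292807/4) = -4/231292807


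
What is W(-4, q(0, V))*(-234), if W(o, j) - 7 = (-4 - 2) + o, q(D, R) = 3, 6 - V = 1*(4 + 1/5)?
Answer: 702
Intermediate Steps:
V = 9/5 (V = 6 - (4 + 1/5) = 6 - 21/5 = 9/5 ≈ 1.8000)
W(o, j) = 1 + o (W(o, j) = 7 + ((-4 - 2) + o) = 7 + (-6 + o) = 1 + o)
W(-4, q(0, V))*(-234) = (1 - 4)*(-234) = -3*(-234) = 702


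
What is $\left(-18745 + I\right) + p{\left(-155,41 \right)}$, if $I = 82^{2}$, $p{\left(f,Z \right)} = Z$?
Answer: $-11980$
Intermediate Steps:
$I = 6724$
$\left(-18745 + I\right) + p{\left(-155,41 \right)} = \left(-18745 + 6724\right) + 41 = -12021 + 41 = -11980$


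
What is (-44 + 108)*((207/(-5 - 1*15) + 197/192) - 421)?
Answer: -413111/15 ≈ -27541.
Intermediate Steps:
(-44 + 108)*((207/(-5 - 1*15) + 197/192) - 421) = 64*((207/(-5 - 15) + 197*(1/192)) - 421) = 64*((207/(-20) + 197/192) - 421) = 64*((207*(-1/20) + 197/192) - 421) = 64*((-207/20 + 197/192) - 421) = 64*(-8951/960 - 421) = 64*(-413111/960) = -413111/15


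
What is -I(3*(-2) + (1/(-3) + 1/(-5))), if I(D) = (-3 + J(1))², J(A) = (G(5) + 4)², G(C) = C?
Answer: -6084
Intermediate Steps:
J(A) = 81 (J(A) = (5 + 4)² = 9² = 81)
I(D) = 6084 (I(D) = (-3 + 81)² = 78² = 6084)
-I(3*(-2) + (1/(-3) + 1/(-5))) = -1*6084 = -6084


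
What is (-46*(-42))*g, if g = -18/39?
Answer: -11592/13 ≈ -891.69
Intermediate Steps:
g = -6/13 (g = -18*1/39 = -6/13 ≈ -0.46154)
(-46*(-42))*g = -46*(-42)*(-6/13) = 1932*(-6/13) = -11592/13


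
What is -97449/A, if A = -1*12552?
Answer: 32483/4184 ≈ 7.7636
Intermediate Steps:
A = -12552
-97449/A = -97449/(-12552) = -97449*(-1/12552) = 32483/4184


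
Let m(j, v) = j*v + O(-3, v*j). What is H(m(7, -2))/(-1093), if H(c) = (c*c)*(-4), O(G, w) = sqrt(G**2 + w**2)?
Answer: 1604/1093 - 112*sqrt(205)/1093 ≈ 0.00036966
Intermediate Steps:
m(j, v) = sqrt(9 + j**2*v**2) + j*v (m(j, v) = j*v + sqrt((-3)**2 + (v*j)**2) = j*v + sqrt(9 + (j*v)**2) = j*v + sqrt(9 + j**2*v**2) = sqrt(9 + j**2*v**2) + j*v)
H(c) = -4*c**2 (H(c) = c**2*(-4) = -4*c**2)
H(m(7, -2))/(-1093) = -4*(sqrt(9 + 7**2*(-2)**2) + 7*(-2))**2/(-1093) = -4*(sqrt(9 + 49*4) - 14)**2*(-1/1093) = -4*(sqrt(9 + 196) - 14)**2*(-1/1093) = -4*(sqrt(205) - 14)**2*(-1/1093) = -4*(-14 + sqrt(205))**2*(-1/1093) = 4*(-14 + sqrt(205))**2/1093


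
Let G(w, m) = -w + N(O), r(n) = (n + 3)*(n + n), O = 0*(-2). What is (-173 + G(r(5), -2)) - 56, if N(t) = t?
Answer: -309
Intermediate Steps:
O = 0
r(n) = 2*n*(3 + n) (r(n) = (3 + n)*(2*n) = 2*n*(3 + n))
G(w, m) = -w (G(w, m) = -w + 0 = -w)
(-173 + G(r(5), -2)) - 56 = (-173 - 2*5*(3 + 5)) - 56 = (-173 - 2*5*8) - 56 = (-173 - 1*80) - 56 = (-173 - 80) - 56 = -253 - 56 = -309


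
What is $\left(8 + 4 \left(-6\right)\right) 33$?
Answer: $-528$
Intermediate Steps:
$\left(8 + 4 \left(-6\right)\right) 33 = \left(8 - 24\right) 33 = \left(-16\right) 33 = -528$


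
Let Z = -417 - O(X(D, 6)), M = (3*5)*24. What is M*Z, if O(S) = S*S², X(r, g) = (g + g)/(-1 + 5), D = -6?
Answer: -159840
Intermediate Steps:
X(r, g) = g/2 (X(r, g) = (2*g)/4 = (2*g)*(¼) = g/2)
O(S) = S³
M = 360 (M = 15*24 = 360)
Z = -444 (Z = -417 - ((½)*6)³ = -417 - 1*3³ = -417 - 1*27 = -417 - 27 = -444)
M*Z = 360*(-444) = -159840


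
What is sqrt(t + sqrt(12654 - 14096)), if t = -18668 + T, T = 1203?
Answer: sqrt(-17465 + I*sqrt(1442)) ≈ 0.144 + 132.16*I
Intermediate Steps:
t = -17465 (t = -18668 + 1203 = -17465)
sqrt(t + sqrt(12654 - 14096)) = sqrt(-17465 + sqrt(12654 - 14096)) = sqrt(-17465 + sqrt(-1442)) = sqrt(-17465 + I*sqrt(1442))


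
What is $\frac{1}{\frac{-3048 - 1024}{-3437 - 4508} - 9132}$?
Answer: $- \frac{7945}{72549668} \approx -0.00010951$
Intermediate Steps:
$\frac{1}{\frac{-3048 - 1024}{-3437 - 4508} - 9132} = \frac{1}{- \frac{4072}{-7945} - 9132} = \frac{1}{\left(-4072\right) \left(- \frac{1}{7945}\right) - 9132} = \frac{1}{\frac{4072}{7945} - 9132} = \frac{1}{- \frac{72549668}{7945}} = - \frac{7945}{72549668}$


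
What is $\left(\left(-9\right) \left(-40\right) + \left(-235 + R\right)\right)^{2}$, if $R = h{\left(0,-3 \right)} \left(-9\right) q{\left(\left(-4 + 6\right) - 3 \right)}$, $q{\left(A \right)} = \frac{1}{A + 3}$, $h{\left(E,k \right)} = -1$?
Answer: $\frac{67081}{4} \approx 16770.0$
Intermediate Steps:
$q{\left(A \right)} = \frac{1}{3 + A}$
$R = \frac{9}{2}$ ($R = \frac{\left(-1\right) \left(-9\right)}{3 + \left(\left(-4 + 6\right) - 3\right)} = \frac{9}{3 + \left(2 - 3\right)} = \frac{9}{3 - 1} = \frac{9}{2} \approx 4.5$)
$\left(\left(-9\right) \left(-40\right) + \left(-235 + R\right)\right)^{2} = \left(\left(-9\right) \left(-40\right) + \left(-235 + \frac{9}{2}\right)\right)^{2} = \left(360 - \frac{461}{2}\right)^{2} = \left(\frac{259}{2}\right)^{2} = \frac{67081}{4}$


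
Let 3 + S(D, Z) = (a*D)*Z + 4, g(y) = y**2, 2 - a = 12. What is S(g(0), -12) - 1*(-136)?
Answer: 137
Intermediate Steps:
a = -10 (a = 2 - 1*12 = 2 - 12 = -10)
S(D, Z) = 1 - 10*D*Z (S(D, Z) = -3 + ((-10*D)*Z + 4) = -3 + (-10*D*Z + 4) = -3 + (4 - 10*D*Z) = 1 - 10*D*Z)
S(g(0), -12) - 1*(-136) = (1 - 10*0**2*(-12)) - 1*(-136) = (1 - 10*0*(-12)) + 136 = (1 + 0) + 136 = 1 + 136 = 137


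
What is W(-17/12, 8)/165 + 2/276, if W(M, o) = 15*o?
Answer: 1115/1518 ≈ 0.73452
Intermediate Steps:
W(-17/12, 8)/165 + 2/276 = (15*8)/165 + 2/276 = 120*(1/165) + 2*(1/276) = 8/11 + 1/138 = 1115/1518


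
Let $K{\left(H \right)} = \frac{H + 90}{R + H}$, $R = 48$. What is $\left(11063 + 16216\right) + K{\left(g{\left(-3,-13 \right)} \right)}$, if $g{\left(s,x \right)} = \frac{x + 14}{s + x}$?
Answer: $\frac{20924432}{767} \approx 27281.0$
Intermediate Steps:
$g{\left(s,x \right)} = \frac{14 + x}{s + x}$
$K{\left(H \right)} = \frac{90 + H}{48 + H}$ ($K{\left(H \right)} = \frac{H + 90}{48 + H} = \frac{90 + H}{48 + H}$)
$\left(11063 + 16216\right) + K{\left(g{\left(-3,-13 \right)} \right)} = \left(11063 + 16216\right) + \frac{90 + \frac{14 - 13}{-3 - 13}}{48 + \frac{14 - 13}{-3 - 13}} = 27279 + \frac{90 + \frac{1}{-16} \cdot 1}{48 + \frac{1}{-16} \cdot 1} = 27279 + \frac{90 - \frac{1}{16}}{48 - \frac{1}{16}} = 27279 + \frac{1}{\frac{767}{16}} \cdot \frac{1439}{16} = 27279 + \frac{16}{767} \cdot \frac{1439}{16} = 27279 + \frac{1439}{767} = \frac{20924432}{767}$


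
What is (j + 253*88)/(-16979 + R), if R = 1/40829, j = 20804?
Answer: -293070562/115539265 ≈ -2.5365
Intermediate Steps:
R = 1/40829 ≈ 2.4492e-5
(j + 253*88)/(-16979 + R) = (20804 + 253*88)/(-16979 + 1/40829) = (20804 + 22264)/(-693235590/40829) = 43068*(-40829/693235590) = -293070562/115539265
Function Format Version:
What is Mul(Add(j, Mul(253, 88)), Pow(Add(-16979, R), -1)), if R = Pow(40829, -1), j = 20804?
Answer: Rational(-293070562, 115539265) ≈ -2.5365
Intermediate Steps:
R = Rational(1, 40829) ≈ 2.4492e-5
Mul(Add(j, Mul(253, 88)), Pow(Add(-16979, R), -1)) = Mul(Add(20804, Mul(253, 88)), Pow(Add(-16979, Rational(1, 40829)), -1)) = Mul(Add(20804, 22264), Pow(Rational(-693235590, 40829), -1)) = Mul(43068, Rational(-40829, 693235590)) = Rational(-293070562, 115539265)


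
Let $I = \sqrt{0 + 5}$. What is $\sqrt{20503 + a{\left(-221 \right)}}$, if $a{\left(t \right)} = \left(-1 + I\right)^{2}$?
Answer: $\sqrt{20509 - 2 \sqrt{5}} \approx 143.19$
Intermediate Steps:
$I = \sqrt{5} \approx 2.2361$
$a{\left(t \right)} = \left(-1 + \sqrt{5}\right)^{2}$
$\sqrt{20503 + a{\left(-221 \right)}} = \sqrt{20503 + \left(1 - \sqrt{5}\right)^{2}}$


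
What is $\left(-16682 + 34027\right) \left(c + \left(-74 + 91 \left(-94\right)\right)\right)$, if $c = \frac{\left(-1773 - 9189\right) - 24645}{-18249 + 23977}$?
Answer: $- \frac{857828039895}{5728} \approx -1.4976 \cdot 10^{8}$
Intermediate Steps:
$c = - \frac{35607}{5728}$ ($c = \frac{\left(-1773 - 9189\right) - 24645}{5728} = \left(-10962 - 24645\right) \frac{1}{5728} = \left(-35607\right) \frac{1}{5728} = - \frac{35607}{5728} \approx -6.2163$)
$\left(-16682 + 34027\right) \left(c + \left(-74 + 91 \left(-94\right)\right)\right) = \left(-16682 + 34027\right) \left(- \frac{35607}{5728} + \left(-74 + 91 \left(-94\right)\right)\right) = 17345 \left(- \frac{35607}{5728} - 8628\right) = 17345 \left(- \frac{49456791}{5728}\right) = - \frac{857828039895}{5728}$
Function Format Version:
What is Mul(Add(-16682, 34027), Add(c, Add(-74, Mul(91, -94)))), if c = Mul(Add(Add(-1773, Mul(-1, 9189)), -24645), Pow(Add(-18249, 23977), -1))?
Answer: Rational(-857828039895, 5728) ≈ -1.4976e+8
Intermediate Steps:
c = Rational(-35607, 5728) (c = Mul(Add(Add(-1773, -9189), -24645), Pow(5728, -1)) = Mul(Add(-10962, -24645), Rational(1, 5728)) = Mul(-35607, Rational(1, 5728)) = Rational(-35607, 5728) ≈ -6.2163)
Mul(Add(-16682, 34027), Add(c, Add(-74, Mul(91, -94)))) = Mul(Add(-16682, 34027), Add(Rational(-35607, 5728), Add(-74, Mul(91, -94)))) = Mul(17345, Add(Rational(-35607, 5728), Add(-74, -8554))) = Mul(17345, Add(Rational(-35607, 5728), -8628)) = Mul(17345, Rational(-49456791, 5728)) = Rational(-857828039895, 5728)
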